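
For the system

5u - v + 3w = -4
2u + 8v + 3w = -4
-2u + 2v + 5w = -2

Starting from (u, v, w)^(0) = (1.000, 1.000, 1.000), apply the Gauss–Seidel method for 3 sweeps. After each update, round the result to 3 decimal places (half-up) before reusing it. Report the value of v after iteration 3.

Iteration 1:
  u = (-4 - (-1)·1.000 - (3)·1.000) / (5) = -1.200
  v = (-4 - (2)·-1.200 - (3)·1.000) / (8) = -0.575
  w = (-2 - (-2)·-1.200 - (2)·-0.575) / (5) = -0.650
Iteration 2:
  u = (-4 - (-1)·-0.575 - (3)·-0.650) / (5) = -0.525
  v = (-4 - (2)·-0.525 - (3)·-0.650) / (8) = -0.125
  w = (-2 - (-2)·-0.525 - (2)·-0.125) / (5) = -0.560
Iteration 3:
  u = (-4 - (-1)·-0.125 - (3)·-0.560) / (5) = -0.489
  v = (-4 - (2)·-0.489 - (3)·-0.560) / (8) = -0.168
  w = (-2 - (-2)·-0.489 - (2)·-0.168) / (5) = -0.528

-0.168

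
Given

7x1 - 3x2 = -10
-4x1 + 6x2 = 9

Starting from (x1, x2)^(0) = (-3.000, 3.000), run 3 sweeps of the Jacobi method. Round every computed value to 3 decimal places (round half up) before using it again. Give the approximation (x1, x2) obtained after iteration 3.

(-0.826, 0.405)

Iteration 1:
  x1 = (-10 - (-3)·3.000) / (7) = -0.143
  x2 = (9 - (-4)·-3.000) / (6) = -0.500
Iteration 2:
  x1 = (-10 - (-3)·-0.500) / (7) = -1.643
  x2 = (9 - (-4)·-0.143) / (6) = 1.405
Iteration 3:
  x1 = (-10 - (-3)·1.405) / (7) = -0.826
  x2 = (9 - (-4)·-1.643) / (6) = 0.405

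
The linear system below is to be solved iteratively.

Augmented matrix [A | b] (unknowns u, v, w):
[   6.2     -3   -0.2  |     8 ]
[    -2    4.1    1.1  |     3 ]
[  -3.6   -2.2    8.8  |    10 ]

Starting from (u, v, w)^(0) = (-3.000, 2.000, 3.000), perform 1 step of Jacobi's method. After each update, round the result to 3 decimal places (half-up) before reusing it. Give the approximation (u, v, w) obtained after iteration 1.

Iteration 1:
  u = (8 - (-3)·2.000 - (-0.2)·3.000) / (6.2) = 2.355
  v = (3 - (-2)·-3.000 - (1.1)·3.000) / (4.1) = -1.537
  w = (10 - (-3.6)·-3.000 - (-2.2)·2.000) / (8.8) = 0.409

(2.355, -1.537, 0.409)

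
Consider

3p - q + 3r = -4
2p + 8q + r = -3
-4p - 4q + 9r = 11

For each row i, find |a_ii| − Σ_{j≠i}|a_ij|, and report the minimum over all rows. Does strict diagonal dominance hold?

row 1: |3| − (1+3) = -1
row 2: |8| − (2+1) = 5
row 3: |9| − (4+4) = 1
minimum over rows = -1 → not strictly diagonally dominant

-1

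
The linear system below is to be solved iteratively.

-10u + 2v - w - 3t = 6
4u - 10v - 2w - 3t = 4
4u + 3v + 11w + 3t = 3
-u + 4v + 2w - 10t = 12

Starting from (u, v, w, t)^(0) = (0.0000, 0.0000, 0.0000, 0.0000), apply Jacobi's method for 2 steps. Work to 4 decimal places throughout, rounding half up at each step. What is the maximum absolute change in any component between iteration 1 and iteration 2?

0.6546

Iteration 1:
  u = (6 - (2)·0.0000 - (-1)·0.0000 - (-3)·0.0000) / (-10) = -0.6000
  v = (4 - (4)·0.0000 - (-2)·0.0000 - (-3)·0.0000) / (-10) = -0.4000
  w = (3 - (4)·0.0000 - (3)·0.0000 - (3)·0.0000) / (11) = 0.2727
  t = (12 - (-1)·0.0000 - (4)·0.0000 - (2)·0.0000) / (-10) = -1.2000
Iteration 2:
  u = (6 - (2)·-0.4000 - (-1)·0.2727 - (-3)·-1.2000) / (-10) = -0.3473
  v = (4 - (4)·-0.6000 - (-2)·0.2727 - (-3)·-1.2000) / (-10) = -0.3345
  w = (3 - (4)·-0.6000 - (3)·-0.4000 - (3)·-1.2000) / (11) = 0.9273
  t = (12 - (-1)·-0.6000 - (4)·-0.4000 - (2)·0.2727) / (-10) = -1.2455
Change: (0.2527, 0.0655, 0.6546, -0.0455) → max |·| = 0.6546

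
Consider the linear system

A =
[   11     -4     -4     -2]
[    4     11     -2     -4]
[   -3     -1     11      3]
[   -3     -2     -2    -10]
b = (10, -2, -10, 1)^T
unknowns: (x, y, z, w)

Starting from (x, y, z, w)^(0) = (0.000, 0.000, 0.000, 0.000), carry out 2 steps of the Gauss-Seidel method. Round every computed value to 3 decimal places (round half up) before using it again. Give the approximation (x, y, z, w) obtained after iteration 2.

Iteration 1:
  x = (10 - (-4)·0.000 - (-4)·0.000 - (-2)·0.000) / (11) = 0.909
  y = (-2 - (4)·0.909 - (-2)·0.000 - (-4)·0.000) / (11) = -0.512
  z = (-10 - (-3)·0.909 - (-1)·-0.512 - (3)·0.000) / (11) = -0.708
  w = (1 - (-3)·0.909 - (-2)·-0.512 - (-2)·-0.708) / (-10) = -0.129
Iteration 2:
  x = (10 - (-4)·-0.512 - (-4)·-0.708 - (-2)·-0.129) / (11) = 0.442
  y = (-2 - (4)·0.442 - (-2)·-0.708 - (-4)·-0.129) / (11) = -0.518
  z = (-10 - (-3)·0.442 - (-1)·-0.518 - (3)·-0.129) / (11) = -0.800
  w = (1 - (-3)·0.442 - (-2)·-0.518 - (-2)·-0.800) / (-10) = 0.031

(0.442, -0.518, -0.800, 0.031)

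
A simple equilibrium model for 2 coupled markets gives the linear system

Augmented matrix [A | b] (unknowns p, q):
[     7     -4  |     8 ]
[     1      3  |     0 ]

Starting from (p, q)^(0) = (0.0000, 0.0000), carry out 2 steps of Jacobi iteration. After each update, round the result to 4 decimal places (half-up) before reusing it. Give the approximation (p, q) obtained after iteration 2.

(1.1429, -0.3810)

Iteration 1:
  p = (8 - (-4)·0.0000) / (7) = 1.1429
  q = (0 - (1)·0.0000) / (3) = 0.0000
Iteration 2:
  p = (8 - (-4)·0.0000) / (7) = 1.1429
  q = (0 - (1)·1.1429) / (3) = -0.3810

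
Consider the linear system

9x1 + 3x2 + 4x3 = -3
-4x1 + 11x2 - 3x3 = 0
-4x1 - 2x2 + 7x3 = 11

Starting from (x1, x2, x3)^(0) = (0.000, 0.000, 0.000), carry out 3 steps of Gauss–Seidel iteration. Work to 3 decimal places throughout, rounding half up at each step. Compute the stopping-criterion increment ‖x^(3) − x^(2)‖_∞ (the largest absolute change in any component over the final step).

0.067

Iteration 1:
  x1 = (-3 - (3)·0.000 - (4)·0.000) / (9) = -0.333
  x2 = (0 - (-4)·-0.333 - (-3)·0.000) / (11) = -0.121
  x3 = (11 - (-4)·-0.333 - (-2)·-0.121) / (7) = 1.347
Iteration 2:
  x1 = (-3 - (3)·-0.121 - (4)·1.347) / (9) = -0.892
  x2 = (0 - (-4)·-0.892 - (-3)·1.347) / (11) = 0.043
  x3 = (11 - (-4)·-0.892 - (-2)·0.043) / (7) = 1.074
Iteration 3:
  x1 = (-3 - (3)·0.043 - (4)·1.074) / (9) = -0.825
  x2 = (0 - (-4)·-0.825 - (-3)·1.074) / (11) = -0.007
  x3 = (11 - (-4)·-0.825 - (-2)·-0.007) / (7) = 1.098
Change: (0.067, -0.050, 0.024) → max |·| = 0.067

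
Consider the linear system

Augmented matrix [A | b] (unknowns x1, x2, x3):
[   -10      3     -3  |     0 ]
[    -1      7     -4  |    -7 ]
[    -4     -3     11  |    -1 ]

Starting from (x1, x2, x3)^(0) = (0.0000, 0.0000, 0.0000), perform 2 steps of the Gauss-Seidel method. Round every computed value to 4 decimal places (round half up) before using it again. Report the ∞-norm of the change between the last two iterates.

Iteration 1:
  x1 = (0 - (3)·0.0000 - (-3)·0.0000) / (-10) = 0.0000
  x2 = (-7 - (-1)·0.0000 - (-4)·0.0000) / (7) = -1.0000
  x3 = (-1 - (-4)·0.0000 - (-3)·-1.0000) / (11) = -0.3636
Iteration 2:
  x1 = (0 - (3)·-1.0000 - (-3)·-0.3636) / (-10) = -0.1909
  x2 = (-7 - (-1)·-0.1909 - (-4)·-0.3636) / (7) = -1.2350
  x3 = (-1 - (-4)·-0.1909 - (-3)·-1.2350) / (11) = -0.4971
Change: (-0.1909, -0.2350, -0.1335) → max |·| = 0.2350

0.2350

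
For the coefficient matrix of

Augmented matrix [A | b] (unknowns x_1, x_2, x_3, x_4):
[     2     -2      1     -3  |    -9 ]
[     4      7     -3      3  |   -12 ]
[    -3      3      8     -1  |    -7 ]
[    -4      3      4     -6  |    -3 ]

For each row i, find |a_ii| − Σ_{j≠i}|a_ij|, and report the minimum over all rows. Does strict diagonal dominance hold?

row 1: |2| − (2+1+3) = -4
row 2: |7| − (4+3+3) = -3
row 3: |8| − (3+3+1) = 1
row 4: |-6| − (4+3+4) = -5
minimum over rows = -5 → not strictly diagonally dominant

-5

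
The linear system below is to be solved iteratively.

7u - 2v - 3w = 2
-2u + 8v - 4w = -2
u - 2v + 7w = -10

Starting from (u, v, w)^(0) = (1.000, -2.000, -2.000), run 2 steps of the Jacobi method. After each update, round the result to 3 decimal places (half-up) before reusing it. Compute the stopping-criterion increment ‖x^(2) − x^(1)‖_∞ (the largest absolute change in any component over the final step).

0.607

Iteration 1:
  u = (2 - (-2)·-2.000 - (-3)·-2.000) / (7) = -1.143
  v = (-2 - (-2)·1.000 - (-4)·-2.000) / (8) = -1.000
  w = (-10 - (1)·1.000 - (-2)·-2.000) / (7) = -2.143
Iteration 2:
  u = (2 - (-2)·-1.000 - (-3)·-2.143) / (7) = -0.918
  v = (-2 - (-2)·-1.143 - (-4)·-2.143) / (8) = -1.607
  w = (-10 - (1)·-1.143 - (-2)·-1.000) / (7) = -1.551
Change: (0.225, -0.607, 0.592) → max |·| = 0.607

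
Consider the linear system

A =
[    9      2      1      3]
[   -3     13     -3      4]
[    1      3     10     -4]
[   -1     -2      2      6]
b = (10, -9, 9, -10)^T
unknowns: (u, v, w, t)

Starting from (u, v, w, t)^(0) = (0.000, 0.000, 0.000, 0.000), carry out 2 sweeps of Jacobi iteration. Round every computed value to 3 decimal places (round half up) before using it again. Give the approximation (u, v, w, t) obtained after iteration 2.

(1.721, 0.285, 0.330, -2.012)

Iteration 1:
  u = (10 - (2)·0.000 - (1)·0.000 - (3)·0.000) / (9) = 1.111
  v = (-9 - (-3)·0.000 - (-3)·0.000 - (4)·0.000) / (13) = -0.692
  w = (9 - (1)·0.000 - (3)·0.000 - (-4)·0.000) / (10) = 0.900
  t = (-10 - (-1)·0.000 - (-2)·0.000 - (2)·0.000) / (6) = -1.667
Iteration 2:
  u = (10 - (2)·-0.692 - (1)·0.900 - (3)·-1.667) / (9) = 1.721
  v = (-9 - (-3)·1.111 - (-3)·0.900 - (4)·-1.667) / (13) = 0.285
  w = (9 - (1)·1.111 - (3)·-0.692 - (-4)·-1.667) / (10) = 0.330
  t = (-10 - (-1)·1.111 - (-2)·-0.692 - (2)·0.900) / (6) = -2.012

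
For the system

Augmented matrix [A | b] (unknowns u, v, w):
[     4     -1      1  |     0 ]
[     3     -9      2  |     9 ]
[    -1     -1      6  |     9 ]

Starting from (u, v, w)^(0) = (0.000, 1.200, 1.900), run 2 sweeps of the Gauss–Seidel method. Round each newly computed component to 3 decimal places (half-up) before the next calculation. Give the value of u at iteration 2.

Iteration 1:
  u = (0 - (-1)·1.200 - (1)·1.900) / (4) = -0.175
  v = (9 - (3)·-0.175 - (2)·1.900) / (-9) = -0.636
  w = (9 - (-1)·-0.175 - (-1)·-0.636) / (6) = 1.365
Iteration 2:
  u = (0 - (-1)·-0.636 - (1)·1.365) / (4) = -0.500
  v = (9 - (3)·-0.500 - (2)·1.365) / (-9) = -0.863
  w = (9 - (-1)·-0.500 - (-1)·-0.863) / (6) = 1.273

-0.500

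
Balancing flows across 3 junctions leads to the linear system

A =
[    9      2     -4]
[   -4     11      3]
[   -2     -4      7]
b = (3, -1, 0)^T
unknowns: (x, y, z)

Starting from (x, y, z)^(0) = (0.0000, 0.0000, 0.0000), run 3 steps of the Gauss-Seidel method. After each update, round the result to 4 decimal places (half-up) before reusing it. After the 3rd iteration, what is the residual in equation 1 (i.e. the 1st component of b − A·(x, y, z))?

0.0062

Iteration 1:
  x = (3 - (2)·0.0000 - (-4)·0.0000) / (9) = 0.3333
  y = (-1 - (-4)·0.3333 - (3)·0.0000) / (11) = 0.0303
  z = (0 - (-2)·0.3333 - (-4)·0.0303) / (7) = 0.1125
Iteration 2:
  x = (3 - (2)·0.0303 - (-4)·0.1125) / (9) = 0.3766
  y = (-1 - (-4)·0.3766 - (3)·0.1125) / (11) = 0.0154
  z = (0 - (-2)·0.3766 - (-4)·0.0154) / (7) = 0.1164
Iteration 3:
  x = (3 - (2)·0.0154 - (-4)·0.1164) / (9) = 0.3816
  y = (-1 - (-4)·0.3816 - (3)·0.1164) / (11) = 0.0161
  z = (0 - (-2)·0.3816 - (-4)·0.0161) / (7) = 0.1182
Residual b − A·x = (0.0062, -0.0053, 0.0002)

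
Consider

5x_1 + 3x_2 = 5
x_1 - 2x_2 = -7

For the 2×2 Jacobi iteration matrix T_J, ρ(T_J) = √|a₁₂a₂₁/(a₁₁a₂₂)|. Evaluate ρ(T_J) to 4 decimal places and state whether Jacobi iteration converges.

0.5477

a₁₂a₂₁/(a₁₁a₂₂) = (3)·(1) / ((5)·(-2)) = -0.300000
ρ = √|-0.300000| = √0.300000 = 0.5477
ρ < 1, so Jacobi converges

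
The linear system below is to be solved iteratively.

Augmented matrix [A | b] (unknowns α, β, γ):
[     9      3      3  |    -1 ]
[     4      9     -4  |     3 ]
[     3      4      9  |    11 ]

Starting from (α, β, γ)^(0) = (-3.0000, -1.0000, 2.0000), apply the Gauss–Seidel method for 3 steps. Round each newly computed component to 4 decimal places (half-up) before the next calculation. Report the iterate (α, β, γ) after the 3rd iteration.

(-0.8018, 1.1523, 0.9774)

Iteration 1:
  α = (-1 - (3)·-1.0000 - (3)·2.0000) / (9) = -0.4444
  β = (3 - (4)·-0.4444 - (-4)·2.0000) / (9) = 1.4197
  γ = (11 - (3)·-0.4444 - (4)·1.4197) / (9) = 0.7394
Iteration 2:
  α = (-1 - (3)·1.4197 - (3)·0.7394) / (9) = -0.8308
  β = (3 - (4)·-0.8308 - (-4)·0.7394) / (9) = 1.0312
  γ = (11 - (3)·-0.8308 - (4)·1.0312) / (9) = 1.0408
Iteration 3:
  α = (-1 - (3)·1.0312 - (3)·1.0408) / (9) = -0.8018
  β = (3 - (4)·-0.8018 - (-4)·1.0408) / (9) = 1.1523
  γ = (11 - (3)·-0.8018 - (4)·1.1523) / (9) = 0.9774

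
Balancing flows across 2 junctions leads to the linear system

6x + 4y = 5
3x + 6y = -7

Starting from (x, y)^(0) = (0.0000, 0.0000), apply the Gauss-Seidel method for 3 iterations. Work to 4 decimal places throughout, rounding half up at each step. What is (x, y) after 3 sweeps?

Iteration 1:
  x = (5 - (4)·0.0000) / (6) = 0.8333
  y = (-7 - (3)·0.8333) / (6) = -1.5833
Iteration 2:
  x = (5 - (4)·-1.5833) / (6) = 1.8889
  y = (-7 - (3)·1.8889) / (6) = -2.1111
Iteration 3:
  x = (5 - (4)·-2.1111) / (6) = 2.2407
  y = (-7 - (3)·2.2407) / (6) = -2.2870

(2.2407, -2.2870)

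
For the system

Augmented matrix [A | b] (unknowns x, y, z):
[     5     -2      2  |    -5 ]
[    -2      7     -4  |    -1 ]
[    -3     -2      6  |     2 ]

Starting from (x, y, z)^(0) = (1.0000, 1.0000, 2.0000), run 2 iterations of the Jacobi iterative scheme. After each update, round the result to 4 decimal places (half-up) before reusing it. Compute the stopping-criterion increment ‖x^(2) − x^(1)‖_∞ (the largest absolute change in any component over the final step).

1.1619

Iteration 1:
  x = (-5 - (-2)·1.0000 - (2)·2.0000) / (5) = -1.4000
  y = (-1 - (-2)·1.0000 - (-4)·2.0000) / (7) = 1.2857
  z = (2 - (-3)·1.0000 - (-2)·1.0000) / (6) = 1.1667
Iteration 2:
  x = (-5 - (-2)·1.2857 - (2)·1.1667) / (5) = -0.9524
  y = (-1 - (-2)·-1.4000 - (-4)·1.1667) / (7) = 0.1238
  z = (2 - (-3)·-1.4000 - (-2)·1.2857) / (6) = 0.0619
Change: (0.4476, -1.1619, -1.1048) → max |·| = 1.1619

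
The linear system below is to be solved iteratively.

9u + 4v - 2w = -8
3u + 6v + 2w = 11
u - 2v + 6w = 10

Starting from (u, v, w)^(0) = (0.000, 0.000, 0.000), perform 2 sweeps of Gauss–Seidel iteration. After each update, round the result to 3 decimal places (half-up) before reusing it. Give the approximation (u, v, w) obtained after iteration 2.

(-1.329, 1.640, 2.435)

Iteration 1:
  u = (-8 - (4)·0.000 - (-2)·0.000) / (9) = -0.889
  v = (11 - (3)·-0.889 - (2)·0.000) / (6) = 2.278
  w = (10 - (1)·-0.889 - (-2)·2.278) / (6) = 2.574
Iteration 2:
  u = (-8 - (4)·2.278 - (-2)·2.574) / (9) = -1.329
  v = (11 - (3)·-1.329 - (2)·2.574) / (6) = 1.640
  w = (10 - (1)·-1.329 - (-2)·1.640) / (6) = 2.435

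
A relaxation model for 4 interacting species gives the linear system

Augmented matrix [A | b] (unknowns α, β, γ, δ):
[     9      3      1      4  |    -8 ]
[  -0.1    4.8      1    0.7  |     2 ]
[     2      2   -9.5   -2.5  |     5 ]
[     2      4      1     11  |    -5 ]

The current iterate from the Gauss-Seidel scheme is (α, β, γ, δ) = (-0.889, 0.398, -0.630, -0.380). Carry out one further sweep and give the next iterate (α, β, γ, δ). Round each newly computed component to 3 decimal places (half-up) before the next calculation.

(-0.783, 0.587, -0.468, -0.483)

One sweep:
  α = (-8 - (3)·0.398 - (1)·-0.630 - (4)·-0.380) / (9) = -0.783
  β = (2 - (-0.1)·-0.783 - (1)·-0.630 - (0.7)·-0.380) / (4.8) = 0.587
  γ = (5 - (2)·-0.783 - (2)·0.587 - (-2.5)·-0.380) / (-9.5) = -0.468
  δ = (-5 - (2)·-0.783 - (4)·0.587 - (1)·-0.468) / (11) = -0.483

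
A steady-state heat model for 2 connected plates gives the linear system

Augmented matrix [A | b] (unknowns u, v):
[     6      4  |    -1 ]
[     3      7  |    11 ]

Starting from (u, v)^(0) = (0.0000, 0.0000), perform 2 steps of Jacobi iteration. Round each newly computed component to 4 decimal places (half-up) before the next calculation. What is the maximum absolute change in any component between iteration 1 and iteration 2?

1.0476

Iteration 1:
  u = (-1 - (4)·0.0000) / (6) = -0.1667
  v = (11 - (3)·0.0000) / (7) = 1.5714
Iteration 2:
  u = (-1 - (4)·1.5714) / (6) = -1.2143
  v = (11 - (3)·-0.1667) / (7) = 1.6429
Change: (-1.0476, 0.0715) → max |·| = 1.0476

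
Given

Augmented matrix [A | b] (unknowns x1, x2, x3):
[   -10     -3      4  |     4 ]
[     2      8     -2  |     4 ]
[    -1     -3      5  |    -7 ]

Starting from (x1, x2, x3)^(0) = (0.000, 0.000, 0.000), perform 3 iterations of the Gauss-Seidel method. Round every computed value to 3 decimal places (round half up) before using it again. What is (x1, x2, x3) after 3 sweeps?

(-1.071, 0.438, -1.351)

Iteration 1:
  x1 = (4 - (-3)·0.000 - (4)·0.000) / (-10) = -0.400
  x2 = (4 - (2)·-0.400 - (-2)·0.000) / (8) = 0.600
  x3 = (-7 - (-1)·-0.400 - (-3)·0.600) / (5) = -1.120
Iteration 2:
  x1 = (4 - (-3)·0.600 - (4)·-1.120) / (-10) = -1.028
  x2 = (4 - (2)·-1.028 - (-2)·-1.120) / (8) = 0.477
  x3 = (-7 - (-1)·-1.028 - (-3)·0.477) / (5) = -1.319
Iteration 3:
  x1 = (4 - (-3)·0.477 - (4)·-1.319) / (-10) = -1.071
  x2 = (4 - (2)·-1.071 - (-2)·-1.319) / (8) = 0.438
  x3 = (-7 - (-1)·-1.071 - (-3)·0.438) / (5) = -1.351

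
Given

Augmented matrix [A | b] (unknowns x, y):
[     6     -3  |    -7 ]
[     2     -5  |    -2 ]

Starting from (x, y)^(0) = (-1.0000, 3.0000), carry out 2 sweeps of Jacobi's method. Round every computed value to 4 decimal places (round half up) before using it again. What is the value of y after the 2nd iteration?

Iteration 1:
  x = (-7 - (-3)·3.0000) / (6) = 0.3333
  y = (-2 - (2)·-1.0000) / (-5) = 0.0000
Iteration 2:
  x = (-7 - (-3)·0.0000) / (6) = -1.1667
  y = (-2 - (2)·0.3333) / (-5) = 0.5333

0.5333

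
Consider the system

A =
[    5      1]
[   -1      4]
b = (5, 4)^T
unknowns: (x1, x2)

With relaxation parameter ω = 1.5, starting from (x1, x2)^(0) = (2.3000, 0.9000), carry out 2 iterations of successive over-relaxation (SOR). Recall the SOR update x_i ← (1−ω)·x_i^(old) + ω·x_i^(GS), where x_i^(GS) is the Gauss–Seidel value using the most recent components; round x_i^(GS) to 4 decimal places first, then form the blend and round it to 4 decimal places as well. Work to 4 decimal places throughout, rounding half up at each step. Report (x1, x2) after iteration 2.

(1.1360, 1.3860)

Iteration 1:
  x1: GS value = (5 - (1)·0.9000) / (5) = 0.8200;  x1 ← (1−ω)·2.3000 + ω·0.8200 = 0.0800
  x2: GS value = (4 - (-1)·0.0800) / (4) = 1.0200;  x2 ← (1−ω)·0.9000 + ω·1.0200 = 1.0800
Iteration 2:
  x1: GS value = (5 - (1)·1.0800) / (5) = 0.7840;  x1 ← (1−ω)·0.0800 + ω·0.7840 = 1.1360
  x2: GS value = (4 - (-1)·1.1360) / (4) = 1.2840;  x2 ← (1−ω)·1.0800 + ω·1.2840 = 1.3860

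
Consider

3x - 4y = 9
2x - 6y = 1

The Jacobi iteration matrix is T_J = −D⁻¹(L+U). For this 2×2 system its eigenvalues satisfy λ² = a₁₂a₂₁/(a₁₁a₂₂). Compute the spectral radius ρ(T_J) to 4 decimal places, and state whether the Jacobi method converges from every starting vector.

0.6667

a₁₂a₂₁/(a₁₁a₂₂) = (-4)·(2) / ((3)·(-6)) = 0.444444
ρ = √|0.444444| = √0.444444 = 0.6667
ρ < 1, so Jacobi converges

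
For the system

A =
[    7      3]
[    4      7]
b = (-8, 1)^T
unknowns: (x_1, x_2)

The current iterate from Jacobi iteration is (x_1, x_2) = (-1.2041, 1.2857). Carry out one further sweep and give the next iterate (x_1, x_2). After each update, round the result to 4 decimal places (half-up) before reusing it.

One sweep:
  x_1 = (-8 - (3)·1.2857) / (7) = -1.6939
  x_2 = (1 - (4)·-1.2041) / (7) = 0.8309

(-1.6939, 0.8309)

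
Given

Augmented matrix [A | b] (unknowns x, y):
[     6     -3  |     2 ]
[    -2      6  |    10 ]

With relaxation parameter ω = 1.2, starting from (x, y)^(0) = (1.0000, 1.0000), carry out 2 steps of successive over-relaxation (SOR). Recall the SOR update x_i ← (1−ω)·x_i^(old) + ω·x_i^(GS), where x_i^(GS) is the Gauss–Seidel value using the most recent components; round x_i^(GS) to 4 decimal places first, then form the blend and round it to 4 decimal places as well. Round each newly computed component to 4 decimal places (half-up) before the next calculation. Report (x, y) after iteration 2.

Iteration 1:
  x: GS value = (2 - (-3)·1.0000) / (6) = 0.8333;  x ← (1−ω)·1.0000 + ω·0.8333 = 0.8000
  y: GS value = (10 - (-2)·0.8000) / (6) = 1.9333;  y ← (1−ω)·1.0000 + ω·1.9333 = 2.1200
Iteration 2:
  x: GS value = (2 - (-3)·2.1200) / (6) = 1.3933;  x ← (1−ω)·0.8000 + ω·1.3933 = 1.5120
  y: GS value = (10 - (-2)·1.5120) / (6) = 2.1707;  y ← (1−ω)·2.1200 + ω·2.1707 = 2.1808

(1.5120, 2.1808)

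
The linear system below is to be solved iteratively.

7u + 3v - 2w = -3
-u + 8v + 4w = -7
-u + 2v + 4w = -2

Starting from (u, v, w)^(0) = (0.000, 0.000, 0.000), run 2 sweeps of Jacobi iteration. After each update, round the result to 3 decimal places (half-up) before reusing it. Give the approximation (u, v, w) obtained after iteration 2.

(-0.196, -0.679, -0.170)

Iteration 1:
  u = (-3 - (3)·0.000 - (-2)·0.000) / (7) = -0.429
  v = (-7 - (-1)·0.000 - (4)·0.000) / (8) = -0.875
  w = (-2 - (-1)·0.000 - (2)·0.000) / (4) = -0.500
Iteration 2:
  u = (-3 - (3)·-0.875 - (-2)·-0.500) / (7) = -0.196
  v = (-7 - (-1)·-0.429 - (4)·-0.500) / (8) = -0.679
  w = (-2 - (-1)·-0.429 - (2)·-0.875) / (4) = -0.170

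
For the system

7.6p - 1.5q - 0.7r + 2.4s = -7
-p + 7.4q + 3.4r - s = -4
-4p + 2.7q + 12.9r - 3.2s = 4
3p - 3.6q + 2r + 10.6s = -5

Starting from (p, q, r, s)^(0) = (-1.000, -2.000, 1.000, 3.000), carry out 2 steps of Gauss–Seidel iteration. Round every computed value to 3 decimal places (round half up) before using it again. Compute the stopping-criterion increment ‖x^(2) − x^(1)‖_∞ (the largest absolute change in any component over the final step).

Iteration 1:
  p = (-7 - (-1.5)·-2.000 - (-0.7)·1.000 - (2.4)·3.000) / (7.6) = -2.171
  q = (-4 - (-1)·-2.171 - (3.4)·1.000 - (-1)·3.000) / (7.4) = -0.888
  r = (4 - (-4)·-2.171 - (2.7)·-0.888 - (-3.2)·3.000) / (12.9) = 0.567
  s = (-5 - (3)·-2.171 - (-3.6)·-0.888 - (2)·0.567) / (10.6) = -0.266
Iteration 2:
  p = (-7 - (-1.5)·-0.888 - (-0.7)·0.567 - (2.4)·-0.266) / (7.6) = -0.960
  q = (-4 - (-1)·-0.960 - (3.4)·0.567 - (-1)·-0.266) / (7.4) = -0.967
  r = (4 - (-4)·-0.960 - (2.7)·-0.967 - (-3.2)·-0.266) / (12.9) = 0.149
  s = (-5 - (3)·-0.960 - (-3.6)·-0.967 - (2)·0.149) / (10.6) = -0.557
Change: (1.211, -0.079, -0.418, -0.291) → max |·| = 1.211

1.211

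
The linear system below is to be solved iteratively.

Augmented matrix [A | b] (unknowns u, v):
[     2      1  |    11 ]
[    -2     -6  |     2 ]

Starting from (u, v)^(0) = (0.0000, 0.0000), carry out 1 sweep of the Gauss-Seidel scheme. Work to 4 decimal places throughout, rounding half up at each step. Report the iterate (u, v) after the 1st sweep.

Iteration 1:
  u = (11 - (1)·0.0000) / (2) = 5.5000
  v = (2 - (-2)·5.5000) / (-6) = -2.1667

(5.5000, -2.1667)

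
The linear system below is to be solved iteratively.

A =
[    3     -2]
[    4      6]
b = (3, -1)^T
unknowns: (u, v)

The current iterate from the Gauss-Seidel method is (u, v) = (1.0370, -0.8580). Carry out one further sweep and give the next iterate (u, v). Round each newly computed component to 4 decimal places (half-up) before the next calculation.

(0.4280, -0.4520)

One sweep:
  u = (3 - (-2)·-0.8580) / (3) = 0.4280
  v = (-1 - (4)·0.4280) / (6) = -0.4520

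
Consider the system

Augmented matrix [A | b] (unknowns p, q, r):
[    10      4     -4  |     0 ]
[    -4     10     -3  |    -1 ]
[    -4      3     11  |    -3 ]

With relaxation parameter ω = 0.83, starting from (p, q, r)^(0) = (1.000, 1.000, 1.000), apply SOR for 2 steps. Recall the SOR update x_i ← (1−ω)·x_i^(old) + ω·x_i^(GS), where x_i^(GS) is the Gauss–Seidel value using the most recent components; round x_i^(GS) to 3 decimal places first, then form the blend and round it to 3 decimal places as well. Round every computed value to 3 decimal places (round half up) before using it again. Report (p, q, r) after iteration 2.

Iteration 1:
  p: GS value = (0 - (4)·1.000 - (-4)·1.000) / (10) = 0.000;  p ← (1−ω)·1.000 + ω·0.000 = 0.170
  q: GS value = (-1 - (-4)·0.170 - (-3)·1.000) / (10) = 0.268;  q ← (1−ω)·1.000 + ω·0.268 = 0.392
  r: GS value = (-3 - (-4)·0.170 - (3)·0.392) / (11) = -0.318;  r ← (1−ω)·1.000 + ω·-0.318 = -0.094
Iteration 2:
  p: GS value = (0 - (4)·0.392 - (-4)·-0.094) / (10) = -0.194;  p ← (1−ω)·0.170 + ω·-0.194 = -0.132
  q: GS value = (-1 - (-4)·-0.132 - (-3)·-0.094) / (10) = -0.181;  q ← (1−ω)·0.392 + ω·-0.181 = -0.084
  r: GS value = (-3 - (-4)·-0.132 - (3)·-0.084) / (11) = -0.298;  r ← (1−ω)·-0.094 + ω·-0.298 = -0.263

(-0.132, -0.084, -0.263)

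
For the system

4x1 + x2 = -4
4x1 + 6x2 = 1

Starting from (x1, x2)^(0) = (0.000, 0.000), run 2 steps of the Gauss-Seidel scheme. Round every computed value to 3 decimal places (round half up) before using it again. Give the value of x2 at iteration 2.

0.972

Iteration 1:
  x1 = (-4 - (1)·0.000) / (4) = -1.000
  x2 = (1 - (4)·-1.000) / (6) = 0.833
Iteration 2:
  x1 = (-4 - (1)·0.833) / (4) = -1.208
  x2 = (1 - (4)·-1.208) / (6) = 0.972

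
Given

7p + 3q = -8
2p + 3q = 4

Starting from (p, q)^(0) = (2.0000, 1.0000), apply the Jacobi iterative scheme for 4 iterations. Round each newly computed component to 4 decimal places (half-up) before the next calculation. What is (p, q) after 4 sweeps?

Iteration 1:
  p = (-8 - (3)·1.0000) / (7) = -1.5714
  q = (4 - (2)·2.0000) / (3) = 0.0000
Iteration 2:
  p = (-8 - (3)·0.0000) / (7) = -1.1429
  q = (4 - (2)·-1.5714) / (3) = 2.3809
Iteration 3:
  p = (-8 - (3)·2.3809) / (7) = -2.1632
  q = (4 - (2)·-1.1429) / (3) = 2.0953
Iteration 4:
  p = (-8 - (3)·2.0953) / (7) = -2.0408
  q = (4 - (2)·-2.1632) / (3) = 2.7755

(-2.0408, 2.7755)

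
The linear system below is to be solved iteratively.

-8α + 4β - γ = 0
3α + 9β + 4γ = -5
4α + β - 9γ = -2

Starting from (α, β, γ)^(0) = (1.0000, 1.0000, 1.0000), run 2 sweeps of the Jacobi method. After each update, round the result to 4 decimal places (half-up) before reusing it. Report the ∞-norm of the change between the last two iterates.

1.1389

Iteration 1:
  α = (0 - (4)·1.0000 - (-1)·1.0000) / (-8) = 0.3750
  β = (-5 - (3)·1.0000 - (4)·1.0000) / (9) = -1.3333
  γ = (-2 - (4)·1.0000 - (1)·1.0000) / (-9) = 0.7778
Iteration 2:
  α = (0 - (4)·-1.3333 - (-1)·0.7778) / (-8) = -0.7639
  β = (-5 - (3)·0.3750 - (4)·0.7778) / (9) = -1.0262
  γ = (-2 - (4)·0.3750 - (1)·-1.3333) / (-9) = 0.2407
Change: (-1.1389, 0.3071, -0.5371) → max |·| = 1.1389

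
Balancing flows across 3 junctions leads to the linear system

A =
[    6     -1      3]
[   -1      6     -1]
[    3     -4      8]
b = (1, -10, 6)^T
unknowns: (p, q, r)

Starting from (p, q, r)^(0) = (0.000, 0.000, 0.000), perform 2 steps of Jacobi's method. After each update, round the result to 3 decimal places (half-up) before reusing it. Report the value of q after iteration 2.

Iteration 1:
  p = (1 - (-1)·0.000 - (3)·0.000) / (6) = 0.167
  q = (-10 - (-1)·0.000 - (-1)·0.000) / (6) = -1.667
  r = (6 - (3)·0.000 - (-4)·0.000) / (8) = 0.750
Iteration 2:
  p = (1 - (-1)·-1.667 - (3)·0.750) / (6) = -0.486
  q = (-10 - (-1)·0.167 - (-1)·0.750) / (6) = -1.514
  r = (6 - (3)·0.167 - (-4)·-1.667) / (8) = -0.146

-1.514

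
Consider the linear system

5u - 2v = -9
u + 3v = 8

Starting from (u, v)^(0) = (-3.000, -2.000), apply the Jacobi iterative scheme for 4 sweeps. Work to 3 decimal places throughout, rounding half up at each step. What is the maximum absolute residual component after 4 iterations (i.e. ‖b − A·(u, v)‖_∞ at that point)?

Iteration 1:
  u = (-9 - (-2)·-2.000) / (5) = -2.600
  v = (8 - (1)·-3.000) / (3) = 3.667
Iteration 2:
  u = (-9 - (-2)·3.667) / (5) = -0.333
  v = (8 - (1)·-2.600) / (3) = 3.533
Iteration 3:
  u = (-9 - (-2)·3.533) / (5) = -0.387
  v = (8 - (1)·-0.333) / (3) = 2.778
Iteration 4:
  u = (-9 - (-2)·2.778) / (5) = -0.689
  v = (8 - (1)·-0.387) / (3) = 2.796
Residual b − A·x = (0.037, 0.301); ∞-norm = 0.301

0.301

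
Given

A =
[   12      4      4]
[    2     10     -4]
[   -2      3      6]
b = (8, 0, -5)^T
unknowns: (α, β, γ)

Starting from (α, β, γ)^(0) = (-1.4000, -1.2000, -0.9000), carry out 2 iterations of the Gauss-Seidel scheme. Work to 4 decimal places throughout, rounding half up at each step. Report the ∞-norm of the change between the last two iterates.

Iteration 1:
  α = (8 - (4)·-1.2000 - (4)·-0.9000) / (12) = 1.3667
  β = (0 - (2)·1.3667 - (-4)·-0.9000) / (10) = -0.6333
  γ = (-5 - (-2)·1.3667 - (3)·-0.6333) / (6) = -0.0611
Iteration 2:
  α = (8 - (4)·-0.6333 - (4)·-0.0611) / (12) = 0.8981
  β = (0 - (2)·0.8981 - (-4)·-0.0611) / (10) = -0.2041
  γ = (-5 - (-2)·0.8981 - (3)·-0.2041) / (6) = -0.4319
Change: (-0.4686, 0.4292, -0.3708) → max |·| = 0.4686

0.4686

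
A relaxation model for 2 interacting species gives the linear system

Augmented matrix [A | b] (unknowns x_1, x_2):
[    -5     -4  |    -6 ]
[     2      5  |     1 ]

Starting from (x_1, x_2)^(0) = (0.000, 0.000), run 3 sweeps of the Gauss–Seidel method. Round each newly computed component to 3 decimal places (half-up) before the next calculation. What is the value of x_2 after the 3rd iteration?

-0.398

Iteration 1:
  x_1 = (-6 - (-4)·0.000) / (-5) = 1.200
  x_2 = (1 - (2)·1.200) / (5) = -0.280
Iteration 2:
  x_1 = (-6 - (-4)·-0.280) / (-5) = 1.424
  x_2 = (1 - (2)·1.424) / (5) = -0.370
Iteration 3:
  x_1 = (-6 - (-4)·-0.370) / (-5) = 1.496
  x_2 = (1 - (2)·1.496) / (5) = -0.398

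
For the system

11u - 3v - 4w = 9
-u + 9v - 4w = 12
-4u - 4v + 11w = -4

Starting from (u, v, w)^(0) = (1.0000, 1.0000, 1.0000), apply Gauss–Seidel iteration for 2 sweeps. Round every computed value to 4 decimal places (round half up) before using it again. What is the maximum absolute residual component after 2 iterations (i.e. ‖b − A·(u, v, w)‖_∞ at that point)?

0.2542

Iteration 1:
  u = (9 - (-3)·1.0000 - (-4)·1.0000) / (11) = 1.4545
  v = (12 - (-1)·1.4545 - (-4)·1.0000) / (9) = 1.9394
  w = (-4 - (-4)·1.4545 - (-4)·1.9394) / (11) = 0.8705
Iteration 2:
  u = (9 - (-3)·1.9394 - (-4)·0.8705) / (11) = 1.6637
  v = (12 - (-1)·1.6637 - (-4)·0.8705) / (9) = 1.9051
  w = (-4 - (-4)·1.6637 - (-4)·1.9051) / (11) = 0.9341
Residual b − A·x = (0.1510, 0.2542, 0.0001); ∞-norm = 0.2542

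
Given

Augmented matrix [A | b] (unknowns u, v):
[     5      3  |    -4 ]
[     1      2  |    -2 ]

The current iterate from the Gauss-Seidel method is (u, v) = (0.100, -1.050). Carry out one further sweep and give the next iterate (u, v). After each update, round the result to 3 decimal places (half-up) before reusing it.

One sweep:
  u = (-4 - (3)·-1.050) / (5) = -0.170
  v = (-2 - (1)·-0.170) / (2) = -0.915

(-0.170, -0.915)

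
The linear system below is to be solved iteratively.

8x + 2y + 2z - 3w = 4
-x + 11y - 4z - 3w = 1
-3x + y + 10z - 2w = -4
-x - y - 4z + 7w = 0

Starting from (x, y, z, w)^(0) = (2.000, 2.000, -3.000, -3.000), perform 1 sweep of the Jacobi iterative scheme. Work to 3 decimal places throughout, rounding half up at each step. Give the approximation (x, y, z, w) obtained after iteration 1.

Iteration 1:
  x = (4 - (2)·2.000 - (2)·-3.000 - (-3)·-3.000) / (8) = -0.375
  y = (1 - (-1)·2.000 - (-4)·-3.000 - (-3)·-3.000) / (11) = -1.636
  z = (-4 - (-3)·2.000 - (1)·2.000 - (-2)·-3.000) / (10) = -0.600
  w = (0 - (-1)·2.000 - (-1)·2.000 - (-4)·-3.000) / (7) = -1.143

(-0.375, -1.636, -0.600, -1.143)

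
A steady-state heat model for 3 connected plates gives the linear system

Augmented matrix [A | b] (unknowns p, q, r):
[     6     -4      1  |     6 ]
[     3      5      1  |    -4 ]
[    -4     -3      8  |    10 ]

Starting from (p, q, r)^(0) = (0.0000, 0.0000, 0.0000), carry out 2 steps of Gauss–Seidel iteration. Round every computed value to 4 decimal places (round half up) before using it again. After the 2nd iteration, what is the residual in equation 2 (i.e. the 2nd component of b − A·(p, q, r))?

0.4047

Iteration 1:
  p = (6 - (-4)·0.0000 - (1)·0.0000) / (6) = 1.0000
  q = (-4 - (3)·1.0000 - (1)·0.0000) / (5) = -1.4000
  r = (10 - (-4)·1.0000 - (-3)·-1.4000) / (8) = 1.2250
Iteration 2:
  p = (6 - (-4)·-1.4000 - (1)·1.2250) / (6) = -0.1375
  q = (-4 - (3)·-0.1375 - (1)·1.2250) / (5) = -0.9625
  r = (10 - (-4)·-0.1375 - (-3)·-0.9625) / (8) = 0.8203
Residual b − A·x = (2.1547, 0.4047, 0.0001)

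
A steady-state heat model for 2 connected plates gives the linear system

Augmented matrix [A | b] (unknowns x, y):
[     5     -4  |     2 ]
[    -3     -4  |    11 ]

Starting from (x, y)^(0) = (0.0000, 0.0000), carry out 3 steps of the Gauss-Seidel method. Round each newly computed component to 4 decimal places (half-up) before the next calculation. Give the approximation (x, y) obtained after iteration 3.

Iteration 1:
  x = (2 - (-4)·0.0000) / (5) = 0.4000
  y = (11 - (-3)·0.4000) / (-4) = -3.0500
Iteration 2:
  x = (2 - (-4)·-3.0500) / (5) = -2.0400
  y = (11 - (-3)·-2.0400) / (-4) = -1.2200
Iteration 3:
  x = (2 - (-4)·-1.2200) / (5) = -0.5760
  y = (11 - (-3)·-0.5760) / (-4) = -2.3180

(-0.5760, -2.3180)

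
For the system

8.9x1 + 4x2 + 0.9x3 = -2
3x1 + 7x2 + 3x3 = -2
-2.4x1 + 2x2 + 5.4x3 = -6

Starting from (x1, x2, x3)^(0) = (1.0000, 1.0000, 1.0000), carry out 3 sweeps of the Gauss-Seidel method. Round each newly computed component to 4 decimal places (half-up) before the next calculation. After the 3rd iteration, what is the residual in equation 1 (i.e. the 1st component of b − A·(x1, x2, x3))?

Iteration 1:
  x1 = (-2 - (4)·1.0000 - (0.9)·1.0000) / (8.9) = -0.7753
  x2 = (-2 - (3)·-0.7753 - (3)·1.0000) / (7) = -0.3820
  x3 = (-6 - (-2.4)·-0.7753 - (2)·-0.3820) / (5.4) = -1.3142
Iteration 2:
  x1 = (-2 - (4)·-0.3820 - (0.9)·-1.3142) / (8.9) = 0.0799
  x2 = (-2 - (3)·0.0799 - (3)·-1.3142) / (7) = 0.2433
  x3 = (-6 - (-2.4)·0.0799 - (2)·0.2433) / (5.4) = -1.1657
Iteration 3:
  x1 = (-2 - (4)·0.2433 - (0.9)·-1.1657) / (8.9) = -0.2162
  x2 = (-2 - (3)·-0.2162 - (3)·-1.1657) / (7) = 0.3065
  x3 = (-6 - (-2.4)·-0.2162 - (2)·0.3065) / (5.4) = -1.3207
Residual b − A·x = (-0.1132, 0.4652, -0.0001)

-0.1132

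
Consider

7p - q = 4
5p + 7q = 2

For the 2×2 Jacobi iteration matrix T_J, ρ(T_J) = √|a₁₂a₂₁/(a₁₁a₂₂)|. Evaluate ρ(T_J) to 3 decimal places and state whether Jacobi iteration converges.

0.319

a₁₂a₂₁/(a₁₁a₂₂) = (-1)·(5) / ((7)·(7)) = -0.102041
ρ = √|-0.102041| = √0.102041 = 0.319
ρ < 1, so Jacobi converges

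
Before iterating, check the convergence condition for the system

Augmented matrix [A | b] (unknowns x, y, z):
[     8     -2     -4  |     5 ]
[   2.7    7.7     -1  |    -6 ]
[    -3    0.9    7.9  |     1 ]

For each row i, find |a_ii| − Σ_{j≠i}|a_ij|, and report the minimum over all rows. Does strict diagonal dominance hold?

2

row 1: |8| − (2+4) = 2
row 2: |7.7| − (2.7+1) = 4
row 3: |7.9| − (3+0.9) = 4
minimum over rows = 2 → strictly diagonally dominant (convergence guaranteed)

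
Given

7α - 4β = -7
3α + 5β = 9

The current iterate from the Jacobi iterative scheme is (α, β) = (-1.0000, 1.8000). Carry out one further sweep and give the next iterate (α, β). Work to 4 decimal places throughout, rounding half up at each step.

(0.0286, 2.4000)

One sweep:
  α = (-7 - (-4)·1.8000) / (7) = 0.0286
  β = (9 - (3)·-1.0000) / (5) = 2.4000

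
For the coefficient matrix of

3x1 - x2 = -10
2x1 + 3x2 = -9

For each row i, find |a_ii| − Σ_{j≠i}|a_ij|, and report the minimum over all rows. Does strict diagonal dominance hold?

row 1: |3| − (1) = 2
row 2: |3| − (2) = 1
minimum over rows = 1 → strictly diagonally dominant (convergence guaranteed)

1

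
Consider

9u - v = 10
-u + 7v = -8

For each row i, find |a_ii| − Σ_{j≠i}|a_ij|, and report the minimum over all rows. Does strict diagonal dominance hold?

row 1: |9| − (1) = 8
row 2: |7| − (1) = 6
minimum over rows = 6 → strictly diagonally dominant (convergence guaranteed)

6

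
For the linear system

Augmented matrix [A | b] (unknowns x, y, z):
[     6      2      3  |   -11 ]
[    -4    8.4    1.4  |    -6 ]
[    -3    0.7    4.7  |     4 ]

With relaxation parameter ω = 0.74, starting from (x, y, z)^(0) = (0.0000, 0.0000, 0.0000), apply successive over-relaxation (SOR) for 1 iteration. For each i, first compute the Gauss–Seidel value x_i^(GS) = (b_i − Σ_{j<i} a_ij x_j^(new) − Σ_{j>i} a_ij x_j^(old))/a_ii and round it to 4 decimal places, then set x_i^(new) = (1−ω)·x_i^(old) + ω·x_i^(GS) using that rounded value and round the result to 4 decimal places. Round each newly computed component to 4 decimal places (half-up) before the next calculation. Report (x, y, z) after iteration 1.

Iteration 1:
  x: GS value = (-11 - (2)·0.0000 - (3)·0.0000) / (6) = -1.8333;  x ← (1−ω)·0.0000 + ω·-1.8333 = -1.3566
  y: GS value = (-6 - (-4)·-1.3566 - (1.4)·0.0000) / (8.4) = -1.3603;  y ← (1−ω)·0.0000 + ω·-1.3603 = -1.0066
  z: GS value = (4 - (-3)·-1.3566 - (0.7)·-1.0066) / (4.7) = 0.1351;  z ← (1−ω)·0.0000 + ω·0.1351 = 0.1000

(-1.3566, -1.0066, 0.1000)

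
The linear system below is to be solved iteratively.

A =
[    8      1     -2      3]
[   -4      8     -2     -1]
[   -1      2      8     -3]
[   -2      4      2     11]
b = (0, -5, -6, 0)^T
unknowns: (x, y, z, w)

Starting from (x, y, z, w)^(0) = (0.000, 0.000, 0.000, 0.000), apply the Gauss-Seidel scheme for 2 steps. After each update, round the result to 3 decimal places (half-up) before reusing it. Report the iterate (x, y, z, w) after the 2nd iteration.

Iteration 1:
  x = (0 - (1)·0.000 - (-2)·0.000 - (3)·0.000) / (8) = 0.000
  y = (-5 - (-4)·0.000 - (-2)·0.000 - (-1)·0.000) / (8) = -0.625
  z = (-6 - (-1)·0.000 - (2)·-0.625 - (-3)·0.000) / (8) = -0.594
  w = (0 - (-2)·0.000 - (4)·-0.625 - (2)·-0.594) / (11) = 0.335
Iteration 2:
  x = (0 - (1)·-0.625 - (-2)·-0.594 - (3)·0.335) / (8) = -0.196
  y = (-5 - (-4)·-0.196 - (-2)·-0.594 - (-1)·0.335) / (8) = -0.830
  z = (-6 - (-1)·-0.196 - (2)·-0.830 - (-3)·0.335) / (8) = -0.441
  w = (0 - (-2)·-0.196 - (4)·-0.830 - (2)·-0.441) / (11) = 0.346

(-0.196, -0.830, -0.441, 0.346)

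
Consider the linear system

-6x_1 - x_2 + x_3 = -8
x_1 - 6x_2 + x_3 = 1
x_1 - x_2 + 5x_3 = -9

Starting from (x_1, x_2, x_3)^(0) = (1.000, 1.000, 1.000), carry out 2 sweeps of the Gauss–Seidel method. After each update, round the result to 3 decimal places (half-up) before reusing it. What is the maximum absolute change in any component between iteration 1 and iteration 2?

0.566

Iteration 1:
  x_1 = (-8 - (-1)·1.000 - (1)·1.000) / (-6) = 1.333
  x_2 = (1 - (1)·1.333 - (1)·1.000) / (-6) = 0.222
  x_3 = (-9 - (1)·1.333 - (-1)·0.222) / (5) = -2.022
Iteration 2:
  x_1 = (-8 - (-1)·0.222 - (1)·-2.022) / (-6) = 0.959
  x_2 = (1 - (1)·0.959 - (1)·-2.022) / (-6) = -0.344
  x_3 = (-9 - (1)·0.959 - (-1)·-0.344) / (5) = -2.061
Change: (-0.374, -0.566, -0.039) → max |·| = 0.566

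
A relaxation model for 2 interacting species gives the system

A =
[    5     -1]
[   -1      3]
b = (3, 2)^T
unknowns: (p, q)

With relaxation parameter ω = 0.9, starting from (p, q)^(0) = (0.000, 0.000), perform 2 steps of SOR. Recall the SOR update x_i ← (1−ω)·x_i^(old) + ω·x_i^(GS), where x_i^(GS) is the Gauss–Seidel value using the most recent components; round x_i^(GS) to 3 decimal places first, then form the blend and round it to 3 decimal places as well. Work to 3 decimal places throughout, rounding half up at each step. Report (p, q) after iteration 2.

(0.731, 0.895)

Iteration 1:
  p: GS value = (3 - (-1)·0.000) / (5) = 0.600;  p ← (1−ω)·0.000 + ω·0.600 = 0.540
  q: GS value = (2 - (-1)·0.540) / (3) = 0.847;  q ← (1−ω)·0.000 + ω·0.847 = 0.762
Iteration 2:
  p: GS value = (3 - (-1)·0.762) / (5) = 0.752;  p ← (1−ω)·0.540 + ω·0.752 = 0.731
  q: GS value = (2 - (-1)·0.731) / (3) = 0.910;  q ← (1−ω)·0.762 + ω·0.910 = 0.895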